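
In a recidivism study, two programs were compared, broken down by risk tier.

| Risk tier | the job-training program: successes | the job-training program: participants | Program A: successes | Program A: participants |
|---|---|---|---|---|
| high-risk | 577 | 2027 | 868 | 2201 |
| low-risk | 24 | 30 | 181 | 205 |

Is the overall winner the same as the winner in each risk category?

Yes

High-risk: the job-training program 577/2027 = 28.5%, Program A 868/2201 = 39.4% → Program A
Low-risk: the job-training program 24/30 = 80.0%, Program A 181/205 = 88.3% → Program A
Overall: the job-training program 601/2057 = 29.2%, Program A 1049/2406 = 43.6% → Program A
Program A wins overall and in every risk group — no reversal.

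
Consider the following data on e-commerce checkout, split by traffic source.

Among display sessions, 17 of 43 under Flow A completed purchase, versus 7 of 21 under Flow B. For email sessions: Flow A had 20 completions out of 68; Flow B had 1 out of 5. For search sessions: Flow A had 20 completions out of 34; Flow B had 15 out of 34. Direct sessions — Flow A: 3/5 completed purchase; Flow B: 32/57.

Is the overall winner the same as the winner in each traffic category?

Display: Flow A 17/43 = 39.5%, Flow B 7/21 = 33.3% → Flow A
Email: Flow A 20/68 = 29.4%, Flow B 1/5 = 20.0% → Flow A
Search: Flow A 20/34 = 58.8%, Flow B 15/34 = 44.1% → Flow A
Direct: Flow A 3/5 = 60.0%, Flow B 32/57 = 56.1% → Flow A
Overall: Flow A 60/150 = 40.0%, Flow B 55/117 = 47.0% → Flow B
Flow A wins each traffic group but Flow B wins overall — the comparison reverses. Flow A's sessions skew toward email, which has a lower base rate.

No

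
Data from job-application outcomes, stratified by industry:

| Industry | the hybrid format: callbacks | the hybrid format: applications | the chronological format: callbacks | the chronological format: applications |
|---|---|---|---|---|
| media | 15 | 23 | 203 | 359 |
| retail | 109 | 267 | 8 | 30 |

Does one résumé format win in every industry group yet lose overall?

Yes

Media: the hybrid format 15/23 = 65.2%, the chronological format 203/359 = 56.5% → the hybrid format
Retail: the hybrid format 109/267 = 40.8%, the chronological format 8/30 = 26.7% → the hybrid format
Overall: the hybrid format 124/290 = 42.8%, the chronological format 211/389 = 54.2% → the chronological format
The hybrid format wins each industry group but the chronological format wins overall — the comparison reverses. The hybrid format's applications skew toward retail, which has a lower base rate.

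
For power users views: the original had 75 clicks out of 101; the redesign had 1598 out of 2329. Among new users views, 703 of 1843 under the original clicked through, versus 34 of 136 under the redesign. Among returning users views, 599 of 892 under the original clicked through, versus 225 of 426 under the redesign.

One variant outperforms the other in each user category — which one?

the original

Power users: the original 75/101 = 74.3%, the redesign 1598/2329 = 68.6% → the original
New users: the original 703/1843 = 38.1%, the redesign 34/136 = 25.0% → the original
Returning users: the original 599/892 = 67.2%, the redesign 225/426 = 52.8% → the original
The original has the higher rate in all 3 groups.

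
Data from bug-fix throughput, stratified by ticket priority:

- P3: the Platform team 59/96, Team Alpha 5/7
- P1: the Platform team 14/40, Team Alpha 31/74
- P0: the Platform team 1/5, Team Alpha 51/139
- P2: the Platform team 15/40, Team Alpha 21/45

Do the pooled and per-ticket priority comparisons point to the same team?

No

P3: the Platform team 59/96 = 61.5%, Team Alpha 5/7 = 71.4% → Team Alpha
P1: the Platform team 14/40 = 35.0%, Team Alpha 31/74 = 41.9% → Team Alpha
P0: the Platform team 1/5 = 20.0%, Team Alpha 51/139 = 36.7% → Team Alpha
P2: the Platform team 15/40 = 37.5%, Team Alpha 21/45 = 46.7% → Team Alpha
Overall: the Platform team 89/181 = 49.2%, Team Alpha 108/265 = 40.8% → the Platform team
Team Alpha wins each ticket group but the Platform team wins overall — the comparison reverses. Team Alpha's tickets skew toward P0, which has a lower base rate.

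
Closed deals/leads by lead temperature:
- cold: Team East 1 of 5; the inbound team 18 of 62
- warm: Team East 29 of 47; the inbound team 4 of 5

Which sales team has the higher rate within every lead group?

the inbound team

Cold: Team East 1/5 = 20.0%, the inbound team 18/62 = 29.0% → the inbound team
Warm: Team East 29/47 = 61.7%, the inbound team 4/5 = 80.0% → the inbound team
The inbound team has the higher rate in both groups.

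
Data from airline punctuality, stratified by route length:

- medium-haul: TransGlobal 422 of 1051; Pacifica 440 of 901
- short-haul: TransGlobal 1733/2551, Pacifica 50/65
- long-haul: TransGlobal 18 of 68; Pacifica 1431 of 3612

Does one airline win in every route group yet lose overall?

Yes

Medium-haul: TransGlobal 422/1051 = 40.2%, Pacifica 440/901 = 48.8% → Pacifica
Short-haul: TransGlobal 1733/2551 = 67.9%, Pacifica 50/65 = 76.9% → Pacifica
Long-haul: TransGlobal 18/68 = 26.5%, Pacifica 1431/3612 = 39.6% → Pacifica
Overall: TransGlobal 2173/3670 = 59.2%, Pacifica 1921/4578 = 42.0% → TransGlobal
Pacifica wins each route group but TransGlobal wins overall — the comparison reverses. Pacifica's flights skew toward long-haul, which has a lower base rate.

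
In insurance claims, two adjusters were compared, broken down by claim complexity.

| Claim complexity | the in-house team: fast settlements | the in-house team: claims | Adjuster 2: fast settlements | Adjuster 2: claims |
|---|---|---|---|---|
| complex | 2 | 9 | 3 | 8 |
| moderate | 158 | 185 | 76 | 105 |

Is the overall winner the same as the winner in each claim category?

Complex: the in-house team 2/9 = 22.2%, Adjuster 2 3/8 = 37.5% → Adjuster 2
Moderate: the in-house team 158/185 = 85.4%, Adjuster 2 76/105 = 72.4% → the in-house team
Overall: the in-house team 160/194 = 82.5%, Adjuster 2 79/113 = 69.9% → the in-house team
Neither sweeps: the in-house team wins 1 of 2 groups, Adjuster 2 wins 1. The in-house team wins overall but not every group — no Simpson reversal.

No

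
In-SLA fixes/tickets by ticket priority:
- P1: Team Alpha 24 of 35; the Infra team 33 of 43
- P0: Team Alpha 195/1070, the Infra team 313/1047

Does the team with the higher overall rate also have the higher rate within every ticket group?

Yes

P1: Team Alpha 24/35 = 68.6%, the Infra team 33/43 = 76.7% → the Infra team
P0: Team Alpha 195/1070 = 18.2%, the Infra team 313/1047 = 29.9% → the Infra team
Overall: Team Alpha 219/1105 = 19.8%, the Infra team 346/1090 = 31.7% → the Infra team
The Infra team wins overall and in every ticket group — no reversal.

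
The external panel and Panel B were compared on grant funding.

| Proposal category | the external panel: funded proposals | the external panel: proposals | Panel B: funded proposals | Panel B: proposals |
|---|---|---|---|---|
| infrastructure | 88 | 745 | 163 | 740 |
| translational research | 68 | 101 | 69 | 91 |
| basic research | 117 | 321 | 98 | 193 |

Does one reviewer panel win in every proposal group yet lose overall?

Infrastructure: the external panel 88/745 = 11.8%, Panel B 163/740 = 22.0% → Panel B
Translational research: the external panel 68/101 = 67.3%, Panel B 69/91 = 75.8% → Panel B
Basic research: the external panel 117/321 = 36.4%, Panel B 98/193 = 50.8% → Panel B
Overall: the external panel 273/1167 = 23.4%, Panel B 330/1024 = 32.2% → Panel B
Panel B wins overall and in every proposal group — no reversal.

No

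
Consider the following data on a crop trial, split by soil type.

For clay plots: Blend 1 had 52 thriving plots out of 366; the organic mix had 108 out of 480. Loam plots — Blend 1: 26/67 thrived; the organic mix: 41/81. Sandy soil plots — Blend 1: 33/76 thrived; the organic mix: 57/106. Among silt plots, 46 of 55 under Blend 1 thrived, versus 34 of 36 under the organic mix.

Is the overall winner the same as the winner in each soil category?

Clay: Blend 1 52/366 = 14.2%, the organic mix 108/480 = 22.5% → the organic mix
Loam: Blend 1 26/67 = 38.8%, the organic mix 41/81 = 50.6% → the organic mix
Sandy soil: Blend 1 33/76 = 43.4%, the organic mix 57/106 = 53.8% → the organic mix
Silt: Blend 1 46/55 = 83.6%, the organic mix 34/36 = 94.4% → the organic mix
Overall: Blend 1 157/564 = 27.8%, the organic mix 240/703 = 34.1% → the organic mix
The organic mix wins overall and in every soil group — no reversal.

Yes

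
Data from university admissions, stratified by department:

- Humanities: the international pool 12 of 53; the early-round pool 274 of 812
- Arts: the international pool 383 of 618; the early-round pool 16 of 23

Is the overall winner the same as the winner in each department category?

Humanities: the international pool 12/53 = 22.6%, the early-round pool 274/812 = 33.7% → the early-round pool
Arts: the international pool 383/618 = 62.0%, the early-round pool 16/23 = 69.6% → the early-round pool
Overall: the international pool 395/671 = 58.9%, the early-round pool 290/835 = 34.7% → the international pool
The early-round pool wins each department group but the international pool wins overall — the comparison reverses. The early-round pool's applicants skew toward Humanities, which has a lower base rate.

No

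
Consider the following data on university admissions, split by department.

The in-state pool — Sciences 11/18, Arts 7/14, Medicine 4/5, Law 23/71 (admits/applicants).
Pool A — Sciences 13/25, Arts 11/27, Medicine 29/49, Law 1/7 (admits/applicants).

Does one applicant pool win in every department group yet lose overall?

Sciences: the in-state pool 11/18 = 61.1%, Pool A 13/25 = 52.0% → the in-state pool
Arts: the in-state pool 7/14 = 50.0%, Pool A 11/27 = 40.7% → the in-state pool
Medicine: the in-state pool 4/5 = 80.0%, Pool A 29/49 = 59.2% → the in-state pool
Law: the in-state pool 23/71 = 32.4%, Pool A 1/7 = 14.3% → the in-state pool
Overall: the in-state pool 45/108 = 41.7%, Pool A 54/108 = 50.0% → Pool A
The in-state pool wins each department group but Pool A wins overall — the comparison reverses. The in-state pool's applicants skew toward Law, which has a lower base rate.

Yes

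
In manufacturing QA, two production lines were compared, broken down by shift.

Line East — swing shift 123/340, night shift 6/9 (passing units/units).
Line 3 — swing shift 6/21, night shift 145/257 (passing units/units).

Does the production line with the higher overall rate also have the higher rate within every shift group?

Swing shift: Line East 123/340 = 36.2%, Line 3 6/21 = 28.6% → Line East
Night shift: Line East 6/9 = 66.7%, Line 3 145/257 = 56.4% → Line East
Overall: Line East 129/349 = 37.0%, Line 3 151/278 = 54.3% → Line 3
Line East wins each shift group but Line 3 wins overall — the comparison reverses. Line East's units skew toward swing shift, which has a lower base rate.

No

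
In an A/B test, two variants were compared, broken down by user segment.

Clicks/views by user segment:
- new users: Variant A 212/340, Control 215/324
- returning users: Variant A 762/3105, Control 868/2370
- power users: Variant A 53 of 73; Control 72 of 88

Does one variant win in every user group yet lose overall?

New users: Variant A 212/340 = 62.4%, Control 215/324 = 66.4% → Control
Returning users: Variant A 762/3105 = 24.5%, Control 868/2370 = 36.6% → Control
Power users: Variant A 53/73 = 72.6%, Control 72/88 = 81.8% → Control
Overall: Variant A 1027/3518 = 29.2%, Control 1155/2782 = 41.5% → Control
Control wins overall and in every user group — no reversal.

No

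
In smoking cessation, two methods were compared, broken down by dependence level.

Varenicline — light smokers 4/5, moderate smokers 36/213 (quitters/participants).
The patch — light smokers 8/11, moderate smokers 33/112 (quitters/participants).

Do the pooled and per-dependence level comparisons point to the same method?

Light smokers: varenicline 4/5 = 80.0%, the patch 8/11 = 72.7% → varenicline
Moderate smokers: varenicline 36/213 = 16.9%, the patch 33/112 = 29.5% → the patch
Overall: varenicline 40/218 = 18.3%, the patch 41/123 = 33.3% → the patch
Neither sweeps: varenicline wins 1 of 2 groups, the patch wins 1. The patch wins overall but not every group — no Simpson reversal.

No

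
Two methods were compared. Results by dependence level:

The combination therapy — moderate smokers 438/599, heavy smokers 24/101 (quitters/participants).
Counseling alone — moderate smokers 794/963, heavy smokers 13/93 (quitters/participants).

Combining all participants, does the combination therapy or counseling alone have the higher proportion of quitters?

counseling alone

Moderate smokers: the combination therapy 438/599 = 73.1%, counseling alone 794/963 = 82.5% → counseling alone
Heavy smokers: the combination therapy 24/101 = 23.8%, counseling alone 13/93 = 14.0% → the combination therapy
Overall: the combination therapy 462/700 = 66.0%, counseling alone 807/1056 = 76.4% → counseling alone
(Neither sweeps every dependence group, but counseling alone has the higher pooled rate.)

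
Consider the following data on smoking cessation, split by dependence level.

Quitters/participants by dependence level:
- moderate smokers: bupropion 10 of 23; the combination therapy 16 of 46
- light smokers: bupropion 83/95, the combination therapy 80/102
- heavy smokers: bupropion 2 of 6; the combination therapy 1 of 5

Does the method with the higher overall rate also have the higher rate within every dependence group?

Yes

Moderate smokers: bupropion 10/23 = 43.5%, the combination therapy 16/46 = 34.8% → bupropion
Light smokers: bupropion 83/95 = 87.4%, the combination therapy 80/102 = 78.4% → bupropion
Heavy smokers: bupropion 2/6 = 33.3%, the combination therapy 1/5 = 20.0% → bupropion
Overall: bupropion 95/124 = 76.6%, the combination therapy 97/153 = 63.4% → bupropion
Bupropion wins overall and in every dependence group — no reversal.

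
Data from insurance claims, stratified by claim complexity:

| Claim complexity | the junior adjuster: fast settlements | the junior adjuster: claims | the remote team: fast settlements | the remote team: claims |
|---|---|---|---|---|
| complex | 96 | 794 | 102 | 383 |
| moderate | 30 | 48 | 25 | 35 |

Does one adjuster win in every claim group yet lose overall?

No

Complex: the junior adjuster 96/794 = 12.1%, the remote team 102/383 = 26.6% → the remote team
Moderate: the junior adjuster 30/48 = 62.5%, the remote team 25/35 = 71.4% → the remote team
Overall: the junior adjuster 126/842 = 15.0%, the remote team 127/418 = 30.4% → the remote team
The remote team wins overall and in every claim group — no reversal.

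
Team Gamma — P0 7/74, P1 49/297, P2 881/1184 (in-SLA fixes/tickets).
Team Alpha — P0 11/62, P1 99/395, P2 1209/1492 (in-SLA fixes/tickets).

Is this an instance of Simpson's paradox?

No

P0: Team Gamma 7/74 = 9.5%, Team Alpha 11/62 = 17.7% → Team Alpha
P1: Team Gamma 49/297 = 16.5%, Team Alpha 99/395 = 25.1% → Team Alpha
P2: Team Gamma 881/1184 = 74.4%, Team Alpha 1209/1492 = 81.0% → Team Alpha
Overall: Team Gamma 937/1555 = 60.3%, Team Alpha 1319/1949 = 67.7% → Team Alpha
Team Alpha wins overall and in every ticket group — no reversal.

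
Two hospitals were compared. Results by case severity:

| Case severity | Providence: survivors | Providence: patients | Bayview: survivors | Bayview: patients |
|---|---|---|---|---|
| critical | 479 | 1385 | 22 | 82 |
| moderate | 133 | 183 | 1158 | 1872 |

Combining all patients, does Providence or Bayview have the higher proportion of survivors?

Bayview

Critical: Providence 479/1385 = 34.6%, Bayview 22/82 = 26.8% → Providence
Moderate: Providence 133/183 = 72.7%, Bayview 1158/1872 = 61.9% → Providence
Overall: Providence 612/1568 = 39.0%, Bayview 1180/1954 = 60.4% → Bayview
(Providence wins every case group but Bayview wins overall — Providence's patients skew toward the low-rate critical group.)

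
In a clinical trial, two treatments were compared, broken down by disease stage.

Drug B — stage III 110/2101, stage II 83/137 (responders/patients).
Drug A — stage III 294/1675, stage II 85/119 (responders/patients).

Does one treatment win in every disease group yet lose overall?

No

Stage III: Drug B 110/2101 = 5.2%, Drug A 294/1675 = 17.6% → Drug A
Stage II: Drug B 83/137 = 60.6%, Drug A 85/119 = 71.4% → Drug A
Overall: Drug B 193/2238 = 8.6%, Drug A 379/1794 = 21.1% → Drug A
Drug A wins overall and in every disease group — no reversal.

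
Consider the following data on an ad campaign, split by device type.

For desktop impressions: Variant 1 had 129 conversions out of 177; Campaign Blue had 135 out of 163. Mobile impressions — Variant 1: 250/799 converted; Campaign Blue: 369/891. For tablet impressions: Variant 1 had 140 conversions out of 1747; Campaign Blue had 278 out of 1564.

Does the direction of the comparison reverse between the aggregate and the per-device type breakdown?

No

Desktop: Variant 1 129/177 = 72.9%, Campaign Blue 135/163 = 82.8% → Campaign Blue
Mobile: Variant 1 250/799 = 31.3%, Campaign Blue 369/891 = 41.4% → Campaign Blue
Tablet: Variant 1 140/1747 = 8.0%, Campaign Blue 278/1564 = 17.8% → Campaign Blue
Overall: Variant 1 519/2723 = 19.1%, Campaign Blue 782/2618 = 29.9% → Campaign Blue
Campaign Blue wins overall and in every device group — no reversal.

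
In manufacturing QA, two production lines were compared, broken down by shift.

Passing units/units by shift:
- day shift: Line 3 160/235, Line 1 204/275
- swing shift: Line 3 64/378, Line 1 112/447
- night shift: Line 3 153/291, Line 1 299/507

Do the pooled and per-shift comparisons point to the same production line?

Day shift: Line 3 160/235 = 68.1%, Line 1 204/275 = 74.2% → Line 1
Swing shift: Line 3 64/378 = 16.9%, Line 1 112/447 = 25.1% → Line 1
Night shift: Line 3 153/291 = 52.6%, Line 1 299/507 = 59.0% → Line 1
Overall: Line 3 377/904 = 41.7%, Line 1 615/1229 = 50.0% → Line 1
Line 1 wins overall and in every shift group — no reversal.

Yes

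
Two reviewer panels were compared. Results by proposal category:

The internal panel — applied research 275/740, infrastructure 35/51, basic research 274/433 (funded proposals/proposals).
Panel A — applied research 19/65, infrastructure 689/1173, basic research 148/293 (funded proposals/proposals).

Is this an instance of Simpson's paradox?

Yes

Applied research: the internal panel 275/740 = 37.2%, Panel A 19/65 = 29.2% → the internal panel
Infrastructure: the internal panel 35/51 = 68.6%, Panel A 689/1173 = 58.7% → the internal panel
Basic research: the internal panel 274/433 = 63.3%, Panel A 148/293 = 50.5% → the internal panel
Overall: the internal panel 584/1224 = 47.7%, Panel A 856/1531 = 55.9% → Panel A
The internal panel wins each proposal group but Panel A wins overall — the comparison reverses. The internal panel's proposals skew toward applied research, which has a lower base rate.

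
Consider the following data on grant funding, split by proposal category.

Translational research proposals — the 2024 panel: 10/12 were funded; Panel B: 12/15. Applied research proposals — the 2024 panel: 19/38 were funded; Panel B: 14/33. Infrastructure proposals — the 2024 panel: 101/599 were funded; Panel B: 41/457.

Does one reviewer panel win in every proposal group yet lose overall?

Translational research: the 2024 panel 10/12 = 83.3%, Panel B 12/15 = 80.0% → the 2024 panel
Applied research: the 2024 panel 19/38 = 50.0%, Panel B 14/33 = 42.4% → the 2024 panel
Infrastructure: the 2024 panel 101/599 = 16.9%, Panel B 41/457 = 9.0% → the 2024 panel
Overall: the 2024 panel 130/649 = 20.0%, Panel B 67/505 = 13.3% → the 2024 panel
The 2024 panel wins overall and in every proposal group — no reversal.

No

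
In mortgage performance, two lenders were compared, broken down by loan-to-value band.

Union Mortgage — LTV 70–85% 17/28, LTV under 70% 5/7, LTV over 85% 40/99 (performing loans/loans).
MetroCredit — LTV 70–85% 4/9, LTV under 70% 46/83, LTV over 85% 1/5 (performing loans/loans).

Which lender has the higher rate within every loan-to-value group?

Union Mortgage

LTV 70–85%: Union Mortgage 17/28 = 60.7%, MetroCredit 4/9 = 44.4% → Union Mortgage
LTV under 70%: Union Mortgage 5/7 = 71.4%, MetroCredit 46/83 = 55.4% → Union Mortgage
LTV over 85%: Union Mortgage 40/99 = 40.4%, MetroCredit 1/5 = 20.0% → Union Mortgage
Union Mortgage has the higher rate in all 3 groups.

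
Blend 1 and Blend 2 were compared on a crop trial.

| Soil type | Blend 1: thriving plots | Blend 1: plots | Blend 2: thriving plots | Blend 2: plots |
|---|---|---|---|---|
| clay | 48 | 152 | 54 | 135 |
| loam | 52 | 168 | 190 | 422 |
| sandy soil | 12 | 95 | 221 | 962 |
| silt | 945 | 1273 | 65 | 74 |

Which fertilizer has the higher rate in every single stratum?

Blend 2

Clay: Blend 1 48/152 = 31.6%, Blend 2 54/135 = 40.0% → Blend 2
Loam: Blend 1 52/168 = 31.0%, Blend 2 190/422 = 45.0% → Blend 2
Sandy soil: Blend 1 12/95 = 12.6%, Blend 2 221/962 = 23.0% → Blend 2
Silt: Blend 1 945/1273 = 74.2%, Blend 2 65/74 = 87.8% → Blend 2
Blend 2 has the higher rate in all 4 groups.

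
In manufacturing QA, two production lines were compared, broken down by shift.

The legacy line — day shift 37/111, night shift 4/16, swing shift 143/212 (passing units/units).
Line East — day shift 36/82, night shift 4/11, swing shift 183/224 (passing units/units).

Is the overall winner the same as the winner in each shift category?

Day shift: the legacy line 37/111 = 33.3%, Line East 36/82 = 43.9% → Line East
Night shift: the legacy line 4/16 = 25.0%, Line East 4/11 = 36.4% → Line East
Swing shift: the legacy line 143/212 = 67.5%, Line East 183/224 = 81.7% → Line East
Overall: the legacy line 184/339 = 54.3%, Line East 223/317 = 70.3% → Line East
Line East wins overall and in every shift group — no reversal.

Yes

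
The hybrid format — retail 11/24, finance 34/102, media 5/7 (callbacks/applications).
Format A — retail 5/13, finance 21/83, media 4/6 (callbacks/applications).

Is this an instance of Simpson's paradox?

Retail: the hybrid format 11/24 = 45.8%, Format A 5/13 = 38.5% → the hybrid format
Finance: the hybrid format 34/102 = 33.3%, Format A 21/83 = 25.3% → the hybrid format
Media: the hybrid format 5/7 = 71.4%, Format A 4/6 = 66.7% → the hybrid format
Overall: the hybrid format 50/133 = 37.6%, Format A 30/102 = 29.4% → the hybrid format
The hybrid format wins overall and in every industry group — no reversal.

No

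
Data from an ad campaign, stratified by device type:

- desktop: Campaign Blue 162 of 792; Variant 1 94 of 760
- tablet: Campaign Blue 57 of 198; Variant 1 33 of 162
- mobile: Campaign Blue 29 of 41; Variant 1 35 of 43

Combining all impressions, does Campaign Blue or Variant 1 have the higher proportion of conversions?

Campaign Blue

Desktop: Campaign Blue 162/792 = 20.5%, Variant 1 94/760 = 12.4% → Campaign Blue
Tablet: Campaign Blue 57/198 = 28.8%, Variant 1 33/162 = 20.4% → Campaign Blue
Mobile: Campaign Blue 29/41 = 70.7%, Variant 1 35/43 = 81.4% → Variant 1
Overall: Campaign Blue 248/1031 = 24.1%, Variant 1 162/965 = 16.8% → Campaign Blue
(Neither sweeps every device group, but Campaign Blue has the higher pooled rate.)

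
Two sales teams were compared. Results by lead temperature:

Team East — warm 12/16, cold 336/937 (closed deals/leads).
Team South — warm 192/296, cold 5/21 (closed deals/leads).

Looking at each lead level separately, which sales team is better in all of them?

Warm: Team East 12/16 = 75.0%, Team South 192/296 = 64.9% → Team East
Cold: Team East 336/937 = 35.9%, Team South 5/21 = 23.8% → Team East
Team East has the higher rate in both groups.

Team East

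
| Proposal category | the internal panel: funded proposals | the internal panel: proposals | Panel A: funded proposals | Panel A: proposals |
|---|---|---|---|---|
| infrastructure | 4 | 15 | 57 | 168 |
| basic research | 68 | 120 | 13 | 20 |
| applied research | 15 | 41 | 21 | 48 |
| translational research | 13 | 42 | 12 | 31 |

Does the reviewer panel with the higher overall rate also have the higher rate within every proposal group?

No

Infrastructure: the internal panel 4/15 = 26.7%, Panel A 57/168 = 33.9% → Panel A
Basic research: the internal panel 68/120 = 56.7%, Panel A 13/20 = 65.0% → Panel A
Applied research: the internal panel 15/41 = 36.6%, Panel A 21/48 = 43.8% → Panel A
Translational research: the internal panel 13/42 = 31.0%, Panel A 12/31 = 38.7% → Panel A
Overall: the internal panel 100/218 = 45.9%, Panel A 103/267 = 38.6% → the internal panel
Panel A wins each proposal group but the internal panel wins overall — the comparison reverses. Panel A's proposals skew toward infrastructure, which has a lower base rate.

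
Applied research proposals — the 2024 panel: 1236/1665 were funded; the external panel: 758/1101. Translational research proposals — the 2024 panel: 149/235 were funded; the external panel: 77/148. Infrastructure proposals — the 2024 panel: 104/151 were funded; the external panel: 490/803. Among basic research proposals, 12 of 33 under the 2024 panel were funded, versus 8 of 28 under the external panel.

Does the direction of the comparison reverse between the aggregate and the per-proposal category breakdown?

Applied research: the 2024 panel 1236/1665 = 74.2%, the external panel 758/1101 = 68.8% → the 2024 panel
Translational research: the 2024 panel 149/235 = 63.4%, the external panel 77/148 = 52.0% → the 2024 panel
Infrastructure: the 2024 panel 104/151 = 68.9%, the external panel 490/803 = 61.0% → the 2024 panel
Basic research: the 2024 panel 12/33 = 36.4%, the external panel 8/28 = 28.6% → the 2024 panel
Overall: the 2024 panel 1501/2084 = 72.0%, the external panel 1333/2080 = 64.1% → the 2024 panel
The 2024 panel wins overall and in every proposal group — no reversal.

No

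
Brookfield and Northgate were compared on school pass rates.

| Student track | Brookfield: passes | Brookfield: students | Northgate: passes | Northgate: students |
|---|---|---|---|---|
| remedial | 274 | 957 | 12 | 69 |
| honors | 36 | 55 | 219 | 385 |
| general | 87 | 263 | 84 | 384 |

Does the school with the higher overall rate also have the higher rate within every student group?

Remedial: Brookfield 274/957 = 28.6%, Northgate 12/69 = 17.4% → Brookfield
Honors: Brookfield 36/55 = 65.5%, Northgate 219/385 = 56.9% → Brookfield
General: Brookfield 87/263 = 33.1%, Northgate 84/384 = 21.9% → Brookfield
Overall: Brookfield 397/1275 = 31.1%, Northgate 315/838 = 37.6% → Northgate
Brookfield wins each student group but Northgate wins overall — the comparison reverses. Brookfield's students skew toward remedial, which has a lower base rate.

No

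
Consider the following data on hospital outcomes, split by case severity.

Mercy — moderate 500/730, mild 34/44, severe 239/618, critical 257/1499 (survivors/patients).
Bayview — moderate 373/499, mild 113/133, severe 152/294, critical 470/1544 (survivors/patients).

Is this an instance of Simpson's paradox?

No

Moderate: Mercy 500/730 = 68.5%, Bayview 373/499 = 74.7% → Bayview
Mild: Mercy 34/44 = 77.3%, Bayview 113/133 = 85.0% → Bayview
Severe: Mercy 239/618 = 38.7%, Bayview 152/294 = 51.7% → Bayview
Critical: Mercy 257/1499 = 17.1%, Bayview 470/1544 = 30.4% → Bayview
Overall: Mercy 1030/2891 = 35.6%, Bayview 1108/2470 = 44.9% → Bayview
Bayview wins overall and in every case group — no reversal.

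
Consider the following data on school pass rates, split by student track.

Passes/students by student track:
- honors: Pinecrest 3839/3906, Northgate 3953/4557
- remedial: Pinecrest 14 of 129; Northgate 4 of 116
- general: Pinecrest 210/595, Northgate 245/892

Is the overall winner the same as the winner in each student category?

Honors: Pinecrest 3839/3906 = 98.3%, Northgate 3953/4557 = 86.7% → Pinecrest
Remedial: Pinecrest 14/129 = 10.9%, Northgate 4/116 = 3.4% → Pinecrest
General: Pinecrest 210/595 = 35.3%, Northgate 245/892 = 27.5% → Pinecrest
Overall: Pinecrest 4063/4630 = 87.8%, Northgate 4202/5565 = 75.5% → Pinecrest
Pinecrest wins overall and in every student group — no reversal.

Yes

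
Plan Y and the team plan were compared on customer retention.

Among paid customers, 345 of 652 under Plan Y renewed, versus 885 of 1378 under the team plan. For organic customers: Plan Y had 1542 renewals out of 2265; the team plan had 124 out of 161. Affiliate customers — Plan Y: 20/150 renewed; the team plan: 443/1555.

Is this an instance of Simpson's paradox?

Yes

Paid: Plan Y 345/652 = 52.9%, the team plan 885/1378 = 64.2% → the team plan
Organic: Plan Y 1542/2265 = 68.1%, the team plan 124/161 = 77.0% → the team plan
Affiliate: Plan Y 20/150 = 13.3%, the team plan 443/1555 = 28.5% → the team plan
Overall: Plan Y 1907/3067 = 62.2%, the team plan 1452/3094 = 46.9% → Plan Y
The team plan wins each signup group but Plan Y wins overall — the comparison reverses. The team plan's customers skew toward affiliate, which has a lower base rate.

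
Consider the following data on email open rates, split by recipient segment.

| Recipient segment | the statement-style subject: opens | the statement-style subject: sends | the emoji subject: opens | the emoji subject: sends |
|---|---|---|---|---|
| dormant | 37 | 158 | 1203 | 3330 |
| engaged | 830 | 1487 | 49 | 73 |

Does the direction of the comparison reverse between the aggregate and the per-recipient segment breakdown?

Yes

Dormant: the statement-style subject 37/158 = 23.4%, the emoji subject 1203/3330 = 36.1% → the emoji subject
Engaged: the statement-style subject 830/1487 = 55.8%, the emoji subject 49/73 = 67.1% → the emoji subject
Overall: the statement-style subject 867/1645 = 52.7%, the emoji subject 1252/3403 = 36.8% → the statement-style subject
The emoji subject wins each recipient group but the statement-style subject wins overall — the comparison reverses. The emoji subject's sends skew toward dormant, which has a lower base rate.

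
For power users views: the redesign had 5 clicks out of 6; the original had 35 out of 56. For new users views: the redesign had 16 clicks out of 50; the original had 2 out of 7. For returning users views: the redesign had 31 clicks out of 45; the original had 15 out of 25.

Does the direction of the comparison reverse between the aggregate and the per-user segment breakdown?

Power users: the redesign 5/6 = 83.3%, the original 35/56 = 62.5% → the redesign
New users: the redesign 16/50 = 32.0%, the original 2/7 = 28.6% → the redesign
Returning users: the redesign 31/45 = 68.9%, the original 15/25 = 60.0% → the redesign
Overall: the redesign 52/101 = 51.5%, the original 52/88 = 59.1% → the original
The redesign wins each user group but the original wins overall — the comparison reverses. The redesign's views skew toward new users, which has a lower base rate.

Yes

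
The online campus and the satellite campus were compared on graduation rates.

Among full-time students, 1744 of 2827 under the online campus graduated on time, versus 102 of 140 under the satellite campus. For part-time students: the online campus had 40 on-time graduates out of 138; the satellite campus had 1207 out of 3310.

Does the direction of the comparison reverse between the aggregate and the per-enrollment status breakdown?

Full-time: the online campus 1744/2827 = 61.7%, the satellite campus 102/140 = 72.9% → the satellite campus
Part-time: the online campus 40/138 = 29.0%, the satellite campus 1207/3310 = 36.5% → the satellite campus
Overall: the online campus 1784/2965 = 60.2%, the satellite campus 1309/3450 = 37.9% → the online campus
The satellite campus wins each enrollment group but the online campus wins overall — the comparison reverses. The satellite campus's students skew toward part-time, which has a lower base rate.

Yes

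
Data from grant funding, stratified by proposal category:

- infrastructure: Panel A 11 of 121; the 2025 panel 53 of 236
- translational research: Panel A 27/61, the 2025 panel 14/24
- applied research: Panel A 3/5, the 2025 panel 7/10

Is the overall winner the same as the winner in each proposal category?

Infrastructure: Panel A 11/121 = 9.1%, the 2025 panel 53/236 = 22.5% → the 2025 panel
Translational research: Panel A 27/61 = 44.3%, the 2025 panel 14/24 = 58.3% → the 2025 panel
Applied research: Panel A 3/5 = 60.0%, the 2025 panel 7/10 = 70.0% → the 2025 panel
Overall: Panel A 41/187 = 21.9%, the 2025 panel 74/270 = 27.4% → the 2025 panel
The 2025 panel wins overall and in every proposal group — no reversal.

Yes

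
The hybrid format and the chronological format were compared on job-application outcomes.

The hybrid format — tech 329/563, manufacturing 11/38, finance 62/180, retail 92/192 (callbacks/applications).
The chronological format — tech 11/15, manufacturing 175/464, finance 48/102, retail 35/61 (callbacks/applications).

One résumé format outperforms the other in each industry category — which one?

the chronological format

Tech: the hybrid format 329/563 = 58.4%, the chronological format 11/15 = 73.3% → the chronological format
Manufacturing: the hybrid format 11/38 = 28.9%, the chronological format 175/464 = 37.7% → the chronological format
Finance: the hybrid format 62/180 = 34.4%, the chronological format 48/102 = 47.1% → the chronological format
Retail: the hybrid format 92/192 = 47.9%, the chronological format 35/61 = 57.4% → the chronological format
The chronological format has the higher rate in all 4 groups.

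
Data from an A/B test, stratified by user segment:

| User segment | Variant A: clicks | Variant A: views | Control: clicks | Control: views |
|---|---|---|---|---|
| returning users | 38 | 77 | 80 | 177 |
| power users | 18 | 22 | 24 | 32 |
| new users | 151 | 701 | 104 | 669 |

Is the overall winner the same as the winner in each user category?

Returning users: Variant A 38/77 = 49.4%, Control 80/177 = 45.2% → Variant A
Power users: Variant A 18/22 = 81.8%, Control 24/32 = 75.0% → Variant A
New users: Variant A 151/701 = 21.5%, Control 104/669 = 15.5% → Variant A
Overall: Variant A 207/800 = 25.9%, Control 208/878 = 23.7% → Variant A
Variant A wins overall and in every user group — no reversal.

Yes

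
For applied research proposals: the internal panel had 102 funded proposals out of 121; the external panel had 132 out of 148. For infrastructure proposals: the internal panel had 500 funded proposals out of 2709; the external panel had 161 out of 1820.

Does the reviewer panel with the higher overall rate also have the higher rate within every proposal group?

Applied research: the internal panel 102/121 = 84.3%, the external panel 132/148 = 89.2% → the external panel
Infrastructure: the internal panel 500/2709 = 18.5%, the external panel 161/1820 = 8.8% → the internal panel
Overall: the internal panel 602/2830 = 21.3%, the external panel 293/1968 = 14.9% → the internal panel
Neither sweeps: the internal panel wins 1 of 2 groups, the external panel wins 1. The internal panel wins overall but not every group — no Simpson reversal.

No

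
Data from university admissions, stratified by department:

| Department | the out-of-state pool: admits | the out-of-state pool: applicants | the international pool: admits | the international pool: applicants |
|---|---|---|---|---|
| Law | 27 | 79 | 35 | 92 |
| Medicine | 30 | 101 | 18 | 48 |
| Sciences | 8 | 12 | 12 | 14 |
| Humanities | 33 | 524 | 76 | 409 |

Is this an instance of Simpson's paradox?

No

Law: the out-of-state pool 27/79 = 34.2%, the international pool 35/92 = 38.0% → the international pool
Medicine: the out-of-state pool 30/101 = 29.7%, the international pool 18/48 = 37.5% → the international pool
Sciences: the out-of-state pool 8/12 = 66.7%, the international pool 12/14 = 85.7% → the international pool
Humanities: the out-of-state pool 33/524 = 6.3%, the international pool 76/409 = 18.6% → the international pool
Overall: the out-of-state pool 98/716 = 13.7%, the international pool 141/563 = 25.0% → the international pool
The international pool wins overall and in every department group — no reversal.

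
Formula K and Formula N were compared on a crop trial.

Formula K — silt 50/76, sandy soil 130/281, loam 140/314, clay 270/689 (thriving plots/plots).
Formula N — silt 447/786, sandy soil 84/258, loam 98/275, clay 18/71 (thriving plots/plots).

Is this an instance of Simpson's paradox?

Silt: Formula K 50/76 = 65.8%, Formula N 447/786 = 56.9% → Formula K
Sandy soil: Formula K 130/281 = 46.3%, Formula N 84/258 = 32.6% → Formula K
Loam: Formula K 140/314 = 44.6%, Formula N 98/275 = 35.6% → Formula K
Clay: Formula K 270/689 = 39.2%, Formula N 18/71 = 25.4% → Formula K
Overall: Formula K 590/1360 = 43.4%, Formula N 647/1390 = 46.5% → Formula N
Formula K wins each soil group but Formula N wins overall — the comparison reverses. Formula K's plots skew toward clay, which has a lower base rate.

Yes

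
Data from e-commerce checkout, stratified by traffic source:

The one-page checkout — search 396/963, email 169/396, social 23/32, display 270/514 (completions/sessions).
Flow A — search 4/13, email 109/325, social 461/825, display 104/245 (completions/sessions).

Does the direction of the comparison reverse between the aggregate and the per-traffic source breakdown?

Yes

Search: the one-page checkout 396/963 = 41.1%, Flow A 4/13 = 30.8% → the one-page checkout
Email: the one-page checkout 169/396 = 42.7%, Flow A 109/325 = 33.5% → the one-page checkout
Social: the one-page checkout 23/32 = 71.9%, Flow A 461/825 = 55.9% → the one-page checkout
Display: the one-page checkout 270/514 = 52.5%, Flow A 104/245 = 42.4% → the one-page checkout
Overall: the one-page checkout 858/1905 = 45.0%, Flow A 678/1408 = 48.2% → Flow A
The one-page checkout wins each traffic group but Flow A wins overall — the comparison reverses. The one-page checkout's sessions skew toward search, which has a lower base rate.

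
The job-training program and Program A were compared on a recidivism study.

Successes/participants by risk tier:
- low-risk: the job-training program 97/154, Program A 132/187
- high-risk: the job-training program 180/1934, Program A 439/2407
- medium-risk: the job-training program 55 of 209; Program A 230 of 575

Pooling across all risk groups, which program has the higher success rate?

Low-risk: the job-training program 97/154 = 63.0%, Program A 132/187 = 70.6% → Program A
High-risk: the job-training program 180/1934 = 9.3%, Program A 439/2407 = 18.2% → Program A
Medium-risk: the job-training program 55/209 = 26.3%, Program A 230/575 = 40.0% → Program A
Overall: the job-training program 332/2297 = 14.5%, Program A 801/3169 = 25.3% → Program A

Program A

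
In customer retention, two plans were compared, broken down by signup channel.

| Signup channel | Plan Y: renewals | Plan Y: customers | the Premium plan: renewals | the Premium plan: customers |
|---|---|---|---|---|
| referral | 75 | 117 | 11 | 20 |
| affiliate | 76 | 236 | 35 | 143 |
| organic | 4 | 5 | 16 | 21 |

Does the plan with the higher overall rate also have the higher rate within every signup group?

Referral: Plan Y 75/117 = 64.1%, the Premium plan 11/20 = 55.0% → Plan Y
Affiliate: Plan Y 76/236 = 32.2%, the Premium plan 35/143 = 24.5% → Plan Y
Organic: Plan Y 4/5 = 80.0%, the Premium plan 16/21 = 76.2% → Plan Y
Overall: Plan Y 155/358 = 43.3%, the Premium plan 62/184 = 33.7% → Plan Y
Plan Y wins overall and in every signup group — no reversal.

Yes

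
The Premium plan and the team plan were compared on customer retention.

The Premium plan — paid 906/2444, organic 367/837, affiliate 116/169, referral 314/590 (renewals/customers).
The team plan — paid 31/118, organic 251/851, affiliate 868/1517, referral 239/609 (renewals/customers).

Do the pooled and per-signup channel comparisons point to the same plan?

No

Paid: the Premium plan 906/2444 = 37.1%, the team plan 31/118 = 26.3% → the Premium plan
Organic: the Premium plan 367/837 = 43.8%, the team plan 251/851 = 29.5% → the Premium plan
Affiliate: the Premium plan 116/169 = 68.6%, the team plan 868/1517 = 57.2% → the Premium plan
Referral: the Premium plan 314/590 = 53.2%, the team plan 239/609 = 39.2% → the Premium plan
Overall: the Premium plan 1703/4040 = 42.2%, the team plan 1389/3095 = 44.9% → the team plan
The Premium plan wins each signup group but the team plan wins overall — the comparison reverses. The Premium plan's customers skew toward paid, which has a lower base rate.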